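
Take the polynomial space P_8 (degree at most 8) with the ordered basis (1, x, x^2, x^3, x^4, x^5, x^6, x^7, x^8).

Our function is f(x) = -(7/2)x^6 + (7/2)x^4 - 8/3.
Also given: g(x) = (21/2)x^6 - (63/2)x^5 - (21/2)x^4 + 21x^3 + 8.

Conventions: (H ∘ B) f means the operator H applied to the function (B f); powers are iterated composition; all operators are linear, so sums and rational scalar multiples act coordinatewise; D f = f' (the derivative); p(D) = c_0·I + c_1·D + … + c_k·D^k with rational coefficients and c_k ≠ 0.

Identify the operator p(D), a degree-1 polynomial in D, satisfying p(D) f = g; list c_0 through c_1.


D^0 f = -(7/2)x^6 + (7/2)x^4 - 8/3
D^1 f = -21x^5 + 14x^3
matching coefficients of g against c_0 f + c_1 Df + … from the top degree down determines the c_i
solution: c_0 = -3, c_1 = 3/2

p(D) = -3·I + (3/2)·D, i.e. c_0 = -3, c_1 = 3/2


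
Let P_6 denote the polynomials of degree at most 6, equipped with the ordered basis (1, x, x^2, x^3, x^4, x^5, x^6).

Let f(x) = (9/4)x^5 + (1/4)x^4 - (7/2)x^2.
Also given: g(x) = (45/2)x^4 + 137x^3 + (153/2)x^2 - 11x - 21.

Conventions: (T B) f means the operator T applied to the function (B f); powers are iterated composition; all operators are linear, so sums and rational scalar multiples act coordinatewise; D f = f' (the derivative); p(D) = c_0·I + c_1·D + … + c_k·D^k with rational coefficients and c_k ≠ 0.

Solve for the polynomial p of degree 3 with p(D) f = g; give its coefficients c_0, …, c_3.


c_0 = 0, c_1 = 2, c_2 = 3, c_3 = 1/2

D^0 f = (9/4)x^5 + (1/4)x^4 - (7/2)x^2
D^1 f = (45/4)x^4 + x^3 - 7x
D^2 f = 45x^3 + 3x^2 - 7
D^3 f = 135x^2 + 6x
matching coefficients of g against c_0 f + c_1 Df + … from the top degree down determines the c_i
solution: c_0 = 0, c_1 = 2, c_2 = 3, c_3 = 1/2


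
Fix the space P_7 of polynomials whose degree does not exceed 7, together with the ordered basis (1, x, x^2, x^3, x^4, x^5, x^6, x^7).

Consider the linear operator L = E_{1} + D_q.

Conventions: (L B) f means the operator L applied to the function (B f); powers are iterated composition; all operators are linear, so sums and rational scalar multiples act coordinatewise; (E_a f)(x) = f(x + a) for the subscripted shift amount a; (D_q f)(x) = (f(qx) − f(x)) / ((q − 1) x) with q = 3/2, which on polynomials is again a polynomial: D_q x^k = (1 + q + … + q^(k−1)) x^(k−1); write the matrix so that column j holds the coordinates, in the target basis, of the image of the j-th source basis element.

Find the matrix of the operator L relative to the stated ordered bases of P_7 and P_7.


the matrix is [[1, 2, 1, 1, 1, 1, 1, 1]; [0, 1, 9/2, 3, 4, 5, 6, 7]; [0, 0, 1, 31/4, 6, 10, 15, 21]; [0, 0, 0, 1, 97/8, 10, 20, 35]; [0, 0, 0, 0, 1, 291/16, 15, 35]; [0, 0, 0, 0, 0, 1, 857/32, 21]; [0, 0, 0, 0, 0, 0, 1, 2507/64]; [0, 0, 0, 0, 0, 0, 0, 1]] (rows listed top to bottom)

image of 1: 1
image of x: x + 2
image of x^2: x^2 + (9/2)x + 1
image of x^3: x^3 + (31/4)x^2 + 3x + 1
image of x^4: x^4 + (97/8)x^3 + 6x^2 + 4x + 1
image of x^5: x^5 + (291/16)x^4 + 10x^3 + 10x^2 + 5x + 1
image of x^6: x^6 + (857/32)x^5 + 15x^4 + 20x^3 + 15x^2 + 6x + 1
image of x^7: x^7 + (2507/64)x^6 + 21x^5 + 35x^4 + 35x^3 + 21x^2 + 7x + 1
each image's coordinates form column j of the matrix


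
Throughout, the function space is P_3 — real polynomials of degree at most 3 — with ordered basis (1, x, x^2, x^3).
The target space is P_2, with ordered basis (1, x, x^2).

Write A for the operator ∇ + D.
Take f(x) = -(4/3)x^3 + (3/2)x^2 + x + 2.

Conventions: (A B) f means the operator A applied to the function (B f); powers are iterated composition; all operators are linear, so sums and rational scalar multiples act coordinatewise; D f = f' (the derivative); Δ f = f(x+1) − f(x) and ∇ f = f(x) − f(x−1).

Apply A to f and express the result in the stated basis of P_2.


the image equals g(x) = -8x^2 + 10x - 5/6

∇ f = -4x^2 + 7x - 11/6
D f = -4x^2 + 3x + 1
(∇ + D) f = -8x^2 + 10x - 5/6


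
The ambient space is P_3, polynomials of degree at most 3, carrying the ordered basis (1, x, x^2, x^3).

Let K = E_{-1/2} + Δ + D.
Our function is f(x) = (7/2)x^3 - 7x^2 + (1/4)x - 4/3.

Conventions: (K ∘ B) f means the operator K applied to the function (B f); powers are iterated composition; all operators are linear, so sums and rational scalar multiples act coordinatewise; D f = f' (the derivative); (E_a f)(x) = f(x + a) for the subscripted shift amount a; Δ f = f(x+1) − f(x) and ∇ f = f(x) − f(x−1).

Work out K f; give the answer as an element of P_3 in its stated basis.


the image equals g(x) = (7/2)x^3 + (35/4)x^2 - (61/8)x - 319/48

E_{-1/2} f = (7/2)x^3 - (49/4)x^2 + (79/8)x - 175/48
Δ f = (21/2)x^2 - (7/2)x - 13/4
D f = (21/2)x^2 - 14x + 1/4
(E_{-1/2} + Δ + D) f = (7/2)x^3 + (35/4)x^2 - (61/8)x - 319/48


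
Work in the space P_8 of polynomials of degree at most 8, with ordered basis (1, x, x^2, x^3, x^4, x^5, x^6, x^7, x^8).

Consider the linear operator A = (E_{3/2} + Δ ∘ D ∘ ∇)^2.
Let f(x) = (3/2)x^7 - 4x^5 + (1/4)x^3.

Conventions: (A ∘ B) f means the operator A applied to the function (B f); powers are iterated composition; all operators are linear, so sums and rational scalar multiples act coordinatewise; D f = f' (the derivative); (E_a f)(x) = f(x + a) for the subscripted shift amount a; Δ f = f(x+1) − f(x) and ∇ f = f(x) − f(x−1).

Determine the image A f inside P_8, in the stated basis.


the image equals g(x) = (3/2)x^7 + (63/2)x^6 + (559/2)x^5 + (3975/2)x^4 + (30691/4)x^3 + (60927/4)x^2 + (90225/4)x + 46457/8

E_{3/2} f = (3/2)x^7 + (63/4)x^6 + (535/8)x^5 + (2355/16)x^4 + (5633/32)x^3 + (6741/64)x^2 + (2565/128)x - 999/256
∇ f = (21/2)x^6 - (63/2)x^5 + (65/2)x^4 - (25/2)x^3 - (31/4)x^2 + (35/4)x - 9/4
D ∇ f = 63x^5 - (315/2)x^4 + 130x^3 - (75/2)x^2 - (31/2)x + 35/4
Δ D ∇ f = 315x^4 + 75x^2 - 35/2
(E_{3/2} + Δ ∘ D ∘ ∇) f = (3/2)x^7 + (63/4)x^6 + (535/8)x^5 + (7395/16)x^4 + (5633/32)x^3 + (11541/64)x^2 + (2565/128)x - 5479/256
E_{3/2} (E_{3/2} + Δ ∘ D ∘ ∇) f = (3/2)x^7 + (63/2)x^6 + (559/2)x^5 + (3345/2)x^4 + (23131/4)x^3 + (43617/4)x^2 + (42075/4)x + 64979/16
∇ (E_{3/2} + Δ ∘ D ∘ ∇) f = (21/2)x^6 + 63x^5 + (1205/8)x^4 + (2885/2)x^3 - (56993/32)x^2 + (22895/16)x - 50409/128
D ∇ (E_{3/2} + Δ ∘ D ∘ ∇) f = 63x^5 + 315x^4 + (1205/2)x^3 + (8655/2)x^2 - (56993/16)x + 22895/16
Δ D ∇ (E_{3/2} + Δ ∘ D ∘ ∇) f = 315x^4 + 1890x^3 + (8655/2)x^2 + (24075/2)x + 27935/16
(E_{3/2} + Δ ∘ D ∘ ∇) (E_{3/2} + Δ ∘ D ∘ ∇) f = (3/2)x^7 + (63/2)x^6 + (559/2)x^5 + (3975/2)x^4 + (30691/4)x^3 + (60927/4)x^2 + (90225/4)x + 46457/8


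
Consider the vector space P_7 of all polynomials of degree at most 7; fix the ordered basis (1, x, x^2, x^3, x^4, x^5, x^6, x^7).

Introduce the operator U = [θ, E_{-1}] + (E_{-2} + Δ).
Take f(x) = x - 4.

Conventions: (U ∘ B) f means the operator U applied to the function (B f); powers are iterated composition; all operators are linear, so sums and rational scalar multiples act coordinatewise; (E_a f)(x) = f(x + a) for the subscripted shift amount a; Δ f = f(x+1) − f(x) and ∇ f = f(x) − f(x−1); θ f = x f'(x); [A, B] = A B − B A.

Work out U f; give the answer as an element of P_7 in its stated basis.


E_{-1} f = x - 5
θ E_{-1} f = x
θ f = x
E_{-1} θ f = x - 1
[θ, E_{-1}] f = 1
E_{-2} f = x - 6
Δ f = 1
(E_{-2} + Δ) f = x - 5
([θ, E_{-1}] + (E_{-2} + Δ)) f = x - 4

g(x) = x - 4


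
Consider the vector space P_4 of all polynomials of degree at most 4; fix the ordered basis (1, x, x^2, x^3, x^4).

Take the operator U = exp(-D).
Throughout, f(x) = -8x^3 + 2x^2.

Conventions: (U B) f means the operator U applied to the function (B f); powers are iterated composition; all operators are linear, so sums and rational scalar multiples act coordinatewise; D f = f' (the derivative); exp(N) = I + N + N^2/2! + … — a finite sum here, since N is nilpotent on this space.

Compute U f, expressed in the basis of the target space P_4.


order-1 term: 24x^2 - 4x
order-2 term: -24x + 2
order-3 term: 8
the series for exp(-D) f terminates at order 3
exp(-D) f = -8x^3 + 26x^2 - 28x + 10

g(x) = -8x^3 + 26x^2 - 28x + 10


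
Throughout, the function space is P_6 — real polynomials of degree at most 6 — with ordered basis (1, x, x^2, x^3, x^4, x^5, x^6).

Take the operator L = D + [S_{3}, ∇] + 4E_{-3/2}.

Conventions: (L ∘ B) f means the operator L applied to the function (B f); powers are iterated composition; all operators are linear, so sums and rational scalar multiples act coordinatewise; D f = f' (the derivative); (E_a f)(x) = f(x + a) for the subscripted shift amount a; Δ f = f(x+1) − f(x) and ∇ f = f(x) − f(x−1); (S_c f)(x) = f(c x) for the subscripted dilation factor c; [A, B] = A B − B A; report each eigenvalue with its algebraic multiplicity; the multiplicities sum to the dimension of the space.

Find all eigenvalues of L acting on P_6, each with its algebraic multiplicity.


image of 1: 4
image of x: 4x - 7
image of x^2: 4x^2 - 22x + 17
image of x^3: 4x^3 - 69x^2 + 99x - 79/2
image of x^4: 4x^4 - 236x^3 + 486x^2 - 366x + 401/4
image of x^5: 4x^5 - 835x^4 + 2250x^3 - 2475x^2 + (5205/4)x - 2179/8
image of x^6: 4x^6 - 2946x^5 + 9855x^4 - 14310x^3 + (44415/4)x^2 - (18153/4)x + 12377/16
the matrix is upper triangular; its diagonal is (4, 4, 4, 4, 4, 4, 4)
for a triangular matrix the eigenvalues are the diagonal entries, with algebraic multiplicity their repetition count

λ = 4 (multiplicity 7)


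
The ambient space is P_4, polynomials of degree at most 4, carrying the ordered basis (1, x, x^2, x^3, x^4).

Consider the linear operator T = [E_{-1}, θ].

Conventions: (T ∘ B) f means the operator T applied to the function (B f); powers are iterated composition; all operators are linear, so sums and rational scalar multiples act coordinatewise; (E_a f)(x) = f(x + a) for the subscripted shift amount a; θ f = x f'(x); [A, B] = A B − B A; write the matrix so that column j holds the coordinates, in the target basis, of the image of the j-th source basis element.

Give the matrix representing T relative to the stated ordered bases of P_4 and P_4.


the matrix is [[0, -1, 2, -3, 4]; [0, 0, -2, 6, -12]; [0, 0, 0, -3, 12]; [0, 0, 0, 0, -4]; [0, 0, 0, 0, 0]] (rows listed top to bottom)

image of 1: 0
image of x: -1
image of x^2: -2x + 2
image of x^3: -3x^2 + 6x - 3
image of x^4: -4x^3 + 12x^2 - 12x + 4
each image's coordinates form column j of the matrix


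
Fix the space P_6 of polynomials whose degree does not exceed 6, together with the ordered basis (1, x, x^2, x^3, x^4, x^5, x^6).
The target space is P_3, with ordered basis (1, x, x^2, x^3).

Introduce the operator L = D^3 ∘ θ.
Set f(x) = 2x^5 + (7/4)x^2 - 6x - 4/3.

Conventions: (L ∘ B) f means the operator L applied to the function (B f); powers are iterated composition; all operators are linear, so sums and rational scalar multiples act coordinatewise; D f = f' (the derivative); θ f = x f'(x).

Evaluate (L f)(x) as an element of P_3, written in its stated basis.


the result is g(x) = 600x^2

θ f = 10x^5 + (7/2)x^2 - 6x
D θ f = 50x^4 + 7x - 6
D D θ f = 200x^3 + 7
D D D θ f = 600x^2


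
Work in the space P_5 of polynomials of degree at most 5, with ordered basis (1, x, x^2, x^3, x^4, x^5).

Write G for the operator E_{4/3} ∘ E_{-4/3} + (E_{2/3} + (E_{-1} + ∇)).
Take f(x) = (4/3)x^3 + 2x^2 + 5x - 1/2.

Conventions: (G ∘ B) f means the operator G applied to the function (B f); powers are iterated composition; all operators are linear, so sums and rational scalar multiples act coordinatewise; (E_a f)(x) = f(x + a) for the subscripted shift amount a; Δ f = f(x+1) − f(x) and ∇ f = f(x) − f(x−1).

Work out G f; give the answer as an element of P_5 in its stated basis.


E_{-4/3} f = (4/3)x^3 - (10/3)x^2 + (61/9)x - 1097/162
E_{4/3} E_{-4/3} f = (4/3)x^3 + 2x^2 + 5x - 1/2
E_{2/3} f = (4/3)x^3 + (14/3)x^2 + (85/9)x + 667/162
E_{-1} f = (4/3)x^3 - 2x^2 + 5x - 29/6
∇ f = 4x^2 + 13/3
(E_{-1} + ∇) f = (4/3)x^3 + 2x^2 + 5x - 1/2
(E_{2/3} + (E_{-1} + ∇)) f = (8/3)x^3 + (20/3)x^2 + (130/9)x + 293/81
(E_{4/3} ∘ E_{-4/3} + (E_{2/3} + (E_{-1} + ∇))) f = 4x^3 + (26/3)x^2 + (175/9)x + 505/162

the image equals g(x) = 4x^3 + (26/3)x^2 + (175/9)x + 505/162


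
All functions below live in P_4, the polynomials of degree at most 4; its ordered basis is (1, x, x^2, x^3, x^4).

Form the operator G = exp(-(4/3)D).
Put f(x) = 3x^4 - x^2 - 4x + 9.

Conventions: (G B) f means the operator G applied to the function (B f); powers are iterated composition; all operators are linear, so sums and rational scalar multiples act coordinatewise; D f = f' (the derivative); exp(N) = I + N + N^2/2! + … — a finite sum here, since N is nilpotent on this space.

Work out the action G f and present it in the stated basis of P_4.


order-1 term: -16x^3 + (8/3)x + 16/3
order-2 term: 32x^2 - 16/9
order-3 term: -(256/9)x
order-4 term: 256/27
the series for exp(-(4/3)D) f terminates at order 4
exp(-(4/3)D) f = 3x^4 - 16x^3 + 31x^2 - (268/9)x + 595/27

the result is g(x) = 3x^4 - 16x^3 + 31x^2 - (268/9)x + 595/27


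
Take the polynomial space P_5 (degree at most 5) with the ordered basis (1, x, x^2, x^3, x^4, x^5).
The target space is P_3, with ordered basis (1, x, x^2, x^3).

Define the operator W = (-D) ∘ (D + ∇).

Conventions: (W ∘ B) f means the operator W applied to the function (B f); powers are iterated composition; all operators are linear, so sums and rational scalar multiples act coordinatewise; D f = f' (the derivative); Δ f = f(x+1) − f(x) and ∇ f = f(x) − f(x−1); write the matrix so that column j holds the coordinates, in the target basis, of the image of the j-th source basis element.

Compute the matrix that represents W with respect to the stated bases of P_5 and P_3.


image of 1: 0
image of x: 0
image of x^2: -4
image of x^3: -12x + 3
image of x^4: -24x^2 + 12x - 4
image of x^5: -40x^3 + 30x^2 - 20x + 5
each image's coordinates form column j of the matrix

the matrix is [[0, 0, -4, 3, -4, 5]; [0, 0, 0, -12, 12, -20]; [0, 0, 0, 0, -24, 30]; [0, 0, 0, 0, 0, -40]] (rows listed top to bottom)


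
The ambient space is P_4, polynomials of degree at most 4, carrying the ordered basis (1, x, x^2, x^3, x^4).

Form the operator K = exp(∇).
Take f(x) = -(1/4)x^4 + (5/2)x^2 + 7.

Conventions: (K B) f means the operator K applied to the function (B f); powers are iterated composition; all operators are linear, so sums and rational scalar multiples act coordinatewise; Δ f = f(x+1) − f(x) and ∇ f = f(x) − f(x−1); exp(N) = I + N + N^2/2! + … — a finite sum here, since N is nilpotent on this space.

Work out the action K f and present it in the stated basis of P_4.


the image equals g(x) = -(1/4)x^4 - x^3 + (5/2)x^2 + 6x + 27/4

order-1 term: -x^3 + (3/2)x^2 + 4x - 9/4
order-2 term: -(3/2)x^2 + 3x + 3/4
order-3 term: -x + 3/2
order-4 term: -1/4
the series for exp(∇) f terminates at order 4
exp(∇) f = -(1/4)x^4 - x^3 + (5/2)x^2 + 6x + 27/4


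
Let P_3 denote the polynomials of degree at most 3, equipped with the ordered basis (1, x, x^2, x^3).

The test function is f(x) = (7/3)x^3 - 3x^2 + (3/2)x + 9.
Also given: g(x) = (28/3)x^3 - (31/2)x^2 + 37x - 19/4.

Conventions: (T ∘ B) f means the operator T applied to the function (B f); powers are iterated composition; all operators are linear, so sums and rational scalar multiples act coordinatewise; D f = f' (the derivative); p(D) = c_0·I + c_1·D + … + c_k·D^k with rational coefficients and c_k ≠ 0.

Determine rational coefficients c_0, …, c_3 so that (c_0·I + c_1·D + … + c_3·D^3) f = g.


D^0 f = (7/3)x^3 - 3x^2 + (3/2)x + 9
D^1 f = 7x^2 - 6x + 3/2
D^2 f = 14x - 6
D^3 f = 14
matching coefficients of g against c_0 f + c_1 Df + … from the top degree down determines the c_i
solution: c_0 = 4, c_1 = -1/2, c_2 = 2, c_3 = -2

c_0 = 4, c_1 = -1/2, c_2 = 2, c_3 = -2


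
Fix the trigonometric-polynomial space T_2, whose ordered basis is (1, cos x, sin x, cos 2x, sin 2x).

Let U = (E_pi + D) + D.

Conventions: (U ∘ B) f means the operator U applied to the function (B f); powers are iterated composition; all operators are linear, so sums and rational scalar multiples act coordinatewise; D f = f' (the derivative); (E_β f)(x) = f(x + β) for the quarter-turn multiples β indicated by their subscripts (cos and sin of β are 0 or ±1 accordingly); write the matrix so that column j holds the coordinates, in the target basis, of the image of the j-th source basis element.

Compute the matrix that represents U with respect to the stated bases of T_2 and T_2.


image of 1: 1
image of cos x: -cos x - 2sin x
image of sin x: 2cos x - sin x
image of cos 2x: cos 2x - 4sin 2x
image of sin 2x: 4cos 2x + sin 2x
each image's coordinates form column j of the matrix

the matrix is [[1, 0, 0, 0, 0]; [0, -1, 2, 0, 0]; [0, -2, -1, 0, 0]; [0, 0, 0, 1, 4]; [0, 0, 0, -4, 1]] (rows listed top to bottom)


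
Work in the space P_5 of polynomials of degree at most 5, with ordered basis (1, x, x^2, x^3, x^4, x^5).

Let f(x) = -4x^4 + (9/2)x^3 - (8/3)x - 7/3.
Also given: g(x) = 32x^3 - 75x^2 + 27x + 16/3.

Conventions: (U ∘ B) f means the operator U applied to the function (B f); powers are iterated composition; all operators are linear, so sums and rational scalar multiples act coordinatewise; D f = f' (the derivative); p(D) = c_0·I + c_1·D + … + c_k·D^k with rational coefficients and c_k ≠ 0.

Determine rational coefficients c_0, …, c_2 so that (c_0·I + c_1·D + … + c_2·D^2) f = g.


D^0 f = -4x^4 + (9/2)x^3 - (8/3)x - 7/3
D^1 f = -16x^3 + (27/2)x^2 - 8/3
D^2 f = -48x^2 + 27x
matching coefficients of g against c_0 f + c_1 Df + … from the top degree down determines the c_i
solution: c_0 = 0, c_1 = -2, c_2 = 1

p(D) = -2·D + D^2, i.e. c_0 = 0, c_1 = -2, c_2 = 1


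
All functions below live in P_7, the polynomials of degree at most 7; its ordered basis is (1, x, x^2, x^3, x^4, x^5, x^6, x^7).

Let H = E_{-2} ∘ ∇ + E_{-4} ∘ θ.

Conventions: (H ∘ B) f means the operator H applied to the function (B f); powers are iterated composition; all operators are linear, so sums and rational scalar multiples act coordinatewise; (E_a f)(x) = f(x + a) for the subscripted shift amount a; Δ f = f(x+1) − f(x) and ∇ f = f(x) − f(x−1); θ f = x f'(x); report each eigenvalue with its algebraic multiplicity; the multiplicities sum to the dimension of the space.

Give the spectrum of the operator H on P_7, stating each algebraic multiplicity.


λ = 0 (multiplicity 1), λ = 1 (multiplicity 1), λ = 2 (multiplicity 1), λ = 3 (multiplicity 1), λ = 4 (multiplicity 1), λ = 5 (multiplicity 1), λ = 6 (multiplicity 1), λ = 7 (multiplicity 1)

image of 1: 0
image of x: x - 3
image of x^2: 2x^2 - 14x + 27
image of x^3: 3x^3 - 33x^2 + 129x - 173
image of x^4: 4x^4 - 60x^3 + 354x^2 - 948x + 959
image of x^5: 5x^5 - 95x^4 + 750x^3 - 3010x^2 + 6075x - 4909
image of x^6: 6x^6 - 138x^5 + 1365x^4 - 7300x^3 + 22065x^2 - 35598x + 23911
image of x^7: 7x^7 - 189x^6 + 2247x^5 - 15015x^4 + 60445x^3 - 146097x^2 + 196049x - 112629
the matrix is upper triangular; its diagonal is (0, 1, 2, 3, 4, 5, 6, 7)
for a triangular matrix the eigenvalues are the diagonal entries, with algebraic multiplicity their repetition count


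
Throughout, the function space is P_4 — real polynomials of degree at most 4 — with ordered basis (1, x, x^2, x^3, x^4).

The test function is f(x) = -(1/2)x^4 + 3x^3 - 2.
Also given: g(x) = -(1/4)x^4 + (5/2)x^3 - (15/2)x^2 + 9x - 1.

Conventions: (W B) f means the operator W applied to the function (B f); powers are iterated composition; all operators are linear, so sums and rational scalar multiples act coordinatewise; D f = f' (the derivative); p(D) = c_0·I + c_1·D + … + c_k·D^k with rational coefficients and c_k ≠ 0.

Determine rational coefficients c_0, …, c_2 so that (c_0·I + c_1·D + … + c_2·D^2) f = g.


p(D) = (1/2)·I − (1/2)·D + (1/2)·D^2, i.e. c_0 = 1/2, c_1 = -1/2, c_2 = 1/2

D^0 f = -(1/2)x^4 + 3x^3 - 2
D^1 f = -2x^3 + 9x^2
D^2 f = -6x^2 + 18x
matching coefficients of g against c_0 f + c_1 Df + … from the top degree down determines the c_i
solution: c_0 = 1/2, c_1 = -1/2, c_2 = 1/2


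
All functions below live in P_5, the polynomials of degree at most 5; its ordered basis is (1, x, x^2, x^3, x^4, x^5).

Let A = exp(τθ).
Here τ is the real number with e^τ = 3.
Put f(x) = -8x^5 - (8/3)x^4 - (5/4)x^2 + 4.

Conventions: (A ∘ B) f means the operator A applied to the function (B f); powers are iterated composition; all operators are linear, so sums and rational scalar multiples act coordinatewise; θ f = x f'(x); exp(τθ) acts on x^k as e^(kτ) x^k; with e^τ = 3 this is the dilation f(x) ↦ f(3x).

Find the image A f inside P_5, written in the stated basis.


exp(τθ) x^k = e^(kτ) x^k; with e^τ = 3 this sends x^k to 3^k x^k
x^2 ↦ 9 x^2
x^4 ↦ 81 x^4
x^5 ↦ 243 x^5
applying this coordinatewise to f: exp(τθ) f = -1944x^5 - 216x^4 - (45/4)x^2 + 4

the image equals g(x) = -1944x^5 - 216x^4 - (45/4)x^2 + 4


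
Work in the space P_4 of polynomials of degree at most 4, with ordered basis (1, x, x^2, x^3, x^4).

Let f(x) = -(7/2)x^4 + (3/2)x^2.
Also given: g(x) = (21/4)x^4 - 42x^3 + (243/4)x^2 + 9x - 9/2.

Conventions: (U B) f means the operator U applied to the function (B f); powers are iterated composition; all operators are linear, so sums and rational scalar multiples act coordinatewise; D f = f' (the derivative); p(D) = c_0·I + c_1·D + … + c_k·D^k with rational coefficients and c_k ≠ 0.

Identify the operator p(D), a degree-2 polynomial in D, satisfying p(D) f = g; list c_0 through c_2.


D^0 f = -(7/2)x^4 + (3/2)x^2
D^1 f = -14x^3 + 3x
D^2 f = -42x^2 + 3
matching coefficients of g against c_0 f + c_1 Df + … from the top degree down determines the c_i
solution: c_0 = -3/2, c_1 = 3, c_2 = -3/2

p(D) = -(3/2)·I + 3·D − (3/2)·D^2, i.e. c_0 = -3/2, c_1 = 3, c_2 = -3/2


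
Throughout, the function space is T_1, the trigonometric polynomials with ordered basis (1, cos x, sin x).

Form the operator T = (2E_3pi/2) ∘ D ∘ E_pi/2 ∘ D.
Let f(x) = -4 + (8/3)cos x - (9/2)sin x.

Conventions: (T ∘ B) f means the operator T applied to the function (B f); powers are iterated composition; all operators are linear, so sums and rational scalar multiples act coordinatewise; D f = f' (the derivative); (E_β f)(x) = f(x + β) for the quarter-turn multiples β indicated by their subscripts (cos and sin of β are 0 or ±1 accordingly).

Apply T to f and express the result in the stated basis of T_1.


D f = -(9/2)cos x - (8/3)sin x
E_pi/2 D f = -(8/3)cos x + (9/2)sin x
D E_pi/2 D f = (9/2)cos x + (8/3)sin x
E_3pi/2 (D ∘ E_pi/2 ∘ D) f = -(8/3)cos x + (9/2)sin x
(2E_3pi/2) (D ∘ E_pi/2 ∘ D) f = -(16/3)cos x + 9sin x

the image equals g(x) = -(16/3)cos x + 9sin x


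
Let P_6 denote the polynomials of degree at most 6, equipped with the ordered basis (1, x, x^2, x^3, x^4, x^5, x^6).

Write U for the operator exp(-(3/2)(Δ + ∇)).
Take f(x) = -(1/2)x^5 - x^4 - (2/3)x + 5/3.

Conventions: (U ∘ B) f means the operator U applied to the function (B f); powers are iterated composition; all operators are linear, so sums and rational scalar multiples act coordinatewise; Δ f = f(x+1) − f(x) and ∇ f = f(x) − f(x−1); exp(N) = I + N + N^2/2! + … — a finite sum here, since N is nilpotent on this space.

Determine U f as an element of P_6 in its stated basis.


order-1 term: (15/2)x^4 + 12x^3 + 15x^2 + 12x + 7/2
order-2 term: -45x^3 - 54x^2 - 90x - 36
order-3 term: 135x^2 + 108x + 135
order-4 term: -(405/2)x - 81
order-5 term: 243/2
the series for exp(-(3/2)(Δ + ∇)) f terminates at order 5
exp(-(3/2)(Δ + ∇)) f = -(1/2)x^5 + (13/2)x^4 - 33x^3 + 96x^2 - (1039/6)x + 434/3

g(x) = -(1/2)x^5 + (13/2)x^4 - 33x^3 + 96x^2 - (1039/6)x + 434/3


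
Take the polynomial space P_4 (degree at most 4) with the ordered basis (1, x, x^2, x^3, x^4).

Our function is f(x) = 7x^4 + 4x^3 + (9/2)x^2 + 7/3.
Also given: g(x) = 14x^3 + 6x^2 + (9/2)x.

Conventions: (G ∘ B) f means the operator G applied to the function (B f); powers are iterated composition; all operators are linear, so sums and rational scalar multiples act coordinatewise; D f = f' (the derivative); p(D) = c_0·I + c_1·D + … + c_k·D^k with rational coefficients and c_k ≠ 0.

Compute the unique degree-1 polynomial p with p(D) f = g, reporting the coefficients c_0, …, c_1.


D^0 f = 7x^4 + 4x^3 + (9/2)x^2 + 7/3
D^1 f = 28x^3 + 12x^2 + 9x
matching coefficients of g against c_0 f + c_1 Df + … from the top degree down determines the c_i
solution: c_0 = 0, c_1 = 1/2

c_0 = 0, c_1 = 1/2


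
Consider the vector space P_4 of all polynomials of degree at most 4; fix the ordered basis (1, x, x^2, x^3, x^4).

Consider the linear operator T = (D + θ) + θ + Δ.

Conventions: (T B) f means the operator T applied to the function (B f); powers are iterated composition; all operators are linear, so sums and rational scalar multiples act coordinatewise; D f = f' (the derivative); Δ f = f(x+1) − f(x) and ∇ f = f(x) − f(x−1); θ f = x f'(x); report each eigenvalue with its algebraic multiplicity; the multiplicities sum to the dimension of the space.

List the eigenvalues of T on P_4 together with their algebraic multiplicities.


λ = 0 (multiplicity 1), λ = 2 (multiplicity 1), λ = 4 (multiplicity 1), λ = 6 (multiplicity 1), λ = 8 (multiplicity 1)

image of 1: 0
image of x: 2x + 2
image of x^2: 4x^2 + 4x + 1
image of x^3: 6x^3 + 6x^2 + 3x + 1
image of x^4: 8x^4 + 8x^3 + 6x^2 + 4x + 1
the matrix is upper triangular; its diagonal is (0, 2, 4, 6, 8)
for a triangular matrix the eigenvalues are the diagonal entries, with algebraic multiplicity their repetition count


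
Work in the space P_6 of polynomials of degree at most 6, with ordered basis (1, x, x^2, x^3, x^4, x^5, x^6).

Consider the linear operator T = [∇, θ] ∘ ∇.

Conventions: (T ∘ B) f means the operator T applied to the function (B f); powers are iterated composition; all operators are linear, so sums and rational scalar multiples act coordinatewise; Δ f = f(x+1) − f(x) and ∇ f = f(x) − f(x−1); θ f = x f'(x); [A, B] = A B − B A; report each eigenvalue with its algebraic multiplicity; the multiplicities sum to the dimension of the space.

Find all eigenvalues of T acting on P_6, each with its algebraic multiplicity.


λ = 0 (multiplicity 7)

image of 1: 0
image of x: 0
image of x^2: 2
image of x^3: 6x - 9
image of x^4: 12x^2 - 36x + 28
image of x^5: 20x^3 - 90x^2 + 140x - 75
image of x^6: 30x^4 - 180x^3 + 420x^2 - 450x + 186
the matrix is upper triangular; its diagonal is (0, 0, 0, 0, 0, 0, 0)
for a triangular matrix the eigenvalues are the diagonal entries, with algebraic multiplicity their repetition count


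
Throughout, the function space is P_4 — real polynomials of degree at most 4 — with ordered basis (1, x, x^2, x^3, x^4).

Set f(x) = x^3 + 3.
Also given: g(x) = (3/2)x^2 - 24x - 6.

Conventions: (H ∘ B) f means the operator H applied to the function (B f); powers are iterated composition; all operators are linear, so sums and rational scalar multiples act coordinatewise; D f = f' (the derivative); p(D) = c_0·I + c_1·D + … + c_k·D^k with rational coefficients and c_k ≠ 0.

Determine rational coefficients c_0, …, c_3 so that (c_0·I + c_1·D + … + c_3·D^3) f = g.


p(D) = (1/2)·D − 4·D^2 − D^3, i.e. c_0 = 0, c_1 = 1/2, c_2 = -4, c_3 = -1

D^0 f = x^3 + 3
D^1 f = 3x^2
D^2 f = 6x
D^3 f = 6
matching coefficients of g against c_0 f + c_1 Df + … from the top degree down determines the c_i
solution: c_0 = 0, c_1 = 1/2, c_2 = -4, c_3 = -1


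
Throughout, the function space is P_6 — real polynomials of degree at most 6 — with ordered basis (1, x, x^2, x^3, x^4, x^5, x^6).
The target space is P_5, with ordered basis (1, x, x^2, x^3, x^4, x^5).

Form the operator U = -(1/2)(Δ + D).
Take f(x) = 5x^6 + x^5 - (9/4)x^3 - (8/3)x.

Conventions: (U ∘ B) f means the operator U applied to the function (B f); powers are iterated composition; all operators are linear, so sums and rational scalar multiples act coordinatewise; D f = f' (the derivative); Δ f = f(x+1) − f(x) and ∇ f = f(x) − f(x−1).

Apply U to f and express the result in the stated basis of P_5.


Δ f = 30x^5 + 80x^4 + 110x^3 + (313/4)x^2 + (113/4)x + 13/12
D f = 30x^5 + 5x^4 - (27/4)x^2 - 8/3
(Δ + D) f = 60x^5 + 85x^4 + 110x^3 + (143/2)x^2 + (113/4)x - 19/12
(-(1/2)(Δ + D)) f = -30x^5 - (85/2)x^4 - 55x^3 - (143/4)x^2 - (113/8)x + 19/24

the result is g(x) = -30x^5 - (85/2)x^4 - 55x^3 - (143/4)x^2 - (113/8)x + 19/24


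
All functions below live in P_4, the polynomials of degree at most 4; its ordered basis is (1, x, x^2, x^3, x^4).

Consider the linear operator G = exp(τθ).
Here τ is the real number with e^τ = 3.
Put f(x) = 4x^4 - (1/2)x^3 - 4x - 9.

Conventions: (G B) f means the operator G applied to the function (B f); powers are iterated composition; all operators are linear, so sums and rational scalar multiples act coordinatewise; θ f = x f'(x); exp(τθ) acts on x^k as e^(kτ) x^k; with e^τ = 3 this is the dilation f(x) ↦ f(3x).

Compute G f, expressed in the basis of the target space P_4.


exp(τθ) x^k = e^(kτ) x^k; with e^τ = 3 this sends x^k to 3^k x^k
x ↦ 3 x
x^3 ↦ 27 x^3
x^4 ↦ 81 x^4
applying this coordinatewise to f: exp(τθ) f = 324x^4 - (27/2)x^3 - 12x - 9

g(x) = 324x^4 - (27/2)x^3 - 12x - 9


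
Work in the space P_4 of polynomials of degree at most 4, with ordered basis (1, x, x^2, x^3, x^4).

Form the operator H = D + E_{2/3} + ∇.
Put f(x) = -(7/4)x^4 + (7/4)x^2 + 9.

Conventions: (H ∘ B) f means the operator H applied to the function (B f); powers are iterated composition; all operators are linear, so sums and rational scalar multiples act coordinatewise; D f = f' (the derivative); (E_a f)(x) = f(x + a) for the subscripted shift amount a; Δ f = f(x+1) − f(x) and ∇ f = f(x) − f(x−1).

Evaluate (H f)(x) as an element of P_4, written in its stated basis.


D f = -7x^3 + (7/2)x
E_{2/3} f = -(7/4)x^4 - (14/3)x^3 - (35/12)x^2 + (7/27)x + 764/81
∇ f = -7x^3 + (21/2)x^2 - (7/2)x
(D + E_{2/3} + ∇) f = -(7/4)x^4 - (56/3)x^3 + (91/12)x^2 + (7/27)x + 764/81

g(x) = -(7/4)x^4 - (56/3)x^3 + (91/12)x^2 + (7/27)x + 764/81


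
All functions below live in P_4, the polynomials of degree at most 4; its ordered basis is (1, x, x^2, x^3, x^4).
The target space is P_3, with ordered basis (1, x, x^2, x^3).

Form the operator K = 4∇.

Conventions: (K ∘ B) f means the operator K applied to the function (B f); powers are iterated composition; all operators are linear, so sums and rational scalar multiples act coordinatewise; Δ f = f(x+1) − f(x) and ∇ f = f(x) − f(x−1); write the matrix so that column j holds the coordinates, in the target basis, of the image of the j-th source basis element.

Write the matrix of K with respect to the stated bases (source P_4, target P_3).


the matrix is [[0, 4, -4, 4, -4]; [0, 0, 8, -12, 16]; [0, 0, 0, 12, -24]; [0, 0, 0, 0, 16]] (rows listed top to bottom)

image of 1: 0
image of x: 4
image of x^2: 8x - 4
image of x^3: 12x^2 - 12x + 4
image of x^4: 16x^3 - 24x^2 + 16x - 4
each image's coordinates form column j of the matrix


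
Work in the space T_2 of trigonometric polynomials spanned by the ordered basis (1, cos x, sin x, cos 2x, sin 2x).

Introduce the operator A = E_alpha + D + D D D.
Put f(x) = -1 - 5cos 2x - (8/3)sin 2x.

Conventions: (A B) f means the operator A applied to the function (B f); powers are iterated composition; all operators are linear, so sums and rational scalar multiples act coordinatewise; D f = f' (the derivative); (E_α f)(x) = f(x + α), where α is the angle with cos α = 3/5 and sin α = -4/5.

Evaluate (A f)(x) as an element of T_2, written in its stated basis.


the result is g(x) = -1 + (499/25)cos 2x - (2554/75)sin 2x

E_alpha f = -1 + (99/25)cos 2x - (304/75)sin 2x
D f = -(16/3)cos 2x + 10sin 2x
D f = -(16/3)cos 2x + 10sin 2x
D D f = 20cos 2x + (32/3)sin 2x
D D D f = (64/3)cos 2x - 40sin 2x
(E_alpha + D + D D D) f = -1 + (499/25)cos 2x - (2554/75)sin 2x


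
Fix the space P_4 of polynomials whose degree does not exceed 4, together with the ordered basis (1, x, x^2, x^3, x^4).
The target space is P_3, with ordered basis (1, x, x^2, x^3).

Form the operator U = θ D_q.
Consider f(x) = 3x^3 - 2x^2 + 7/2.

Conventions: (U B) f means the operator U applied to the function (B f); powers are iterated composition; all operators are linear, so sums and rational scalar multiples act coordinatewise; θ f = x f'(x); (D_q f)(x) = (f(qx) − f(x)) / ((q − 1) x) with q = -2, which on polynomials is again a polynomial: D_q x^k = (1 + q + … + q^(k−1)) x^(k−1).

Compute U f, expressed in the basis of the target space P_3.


D_q f = 9x^2 + 2x
θ D_q f = 18x^2 + 2x

the image equals g(x) = 18x^2 + 2x


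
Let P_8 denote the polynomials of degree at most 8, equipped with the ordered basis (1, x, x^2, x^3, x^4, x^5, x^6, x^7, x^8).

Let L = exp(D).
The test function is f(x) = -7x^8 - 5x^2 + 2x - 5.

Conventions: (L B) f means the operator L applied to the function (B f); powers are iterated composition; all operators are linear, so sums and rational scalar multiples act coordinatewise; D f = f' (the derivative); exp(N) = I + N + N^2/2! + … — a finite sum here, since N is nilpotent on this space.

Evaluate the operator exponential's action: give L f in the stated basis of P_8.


order-1 term: -56x^7 - 10x + 2
order-2 term: -196x^6 - 5
order-3 term: -392x^5
order-4 term: -490x^4
order-5 term: -392x^3
order-6 term: -196x^2
order-7 term: -56x
order-8 term: -7
the series for exp(D) f terminates at order 8
exp(D) f = -7x^8 - 56x^7 - 196x^6 - 392x^5 - 490x^4 - 392x^3 - 201x^2 - 64x - 15

g(x) = -7x^8 - 56x^7 - 196x^6 - 392x^5 - 490x^4 - 392x^3 - 201x^2 - 64x - 15


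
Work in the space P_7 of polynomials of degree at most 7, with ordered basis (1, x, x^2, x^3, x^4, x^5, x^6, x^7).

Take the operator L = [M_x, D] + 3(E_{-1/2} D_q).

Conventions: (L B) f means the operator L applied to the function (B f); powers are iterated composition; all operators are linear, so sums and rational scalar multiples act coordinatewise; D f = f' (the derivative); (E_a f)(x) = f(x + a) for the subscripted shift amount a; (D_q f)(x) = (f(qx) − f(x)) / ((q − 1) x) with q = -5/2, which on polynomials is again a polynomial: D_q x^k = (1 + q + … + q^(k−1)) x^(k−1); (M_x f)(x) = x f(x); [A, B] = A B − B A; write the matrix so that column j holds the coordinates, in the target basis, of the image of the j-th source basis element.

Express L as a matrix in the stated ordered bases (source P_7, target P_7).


the matrix is [[-1, 3, 9/4, 57/16, 261/64, 1353/256, 6669/1024, 33537/4096]; [0, -1, -9/2, -57/4, -783/32, -1353/32, -33345/512, -100611/1024]; [0, 0, -1, 57/4, 783/16, 4059/32, 33345/128, 503055/1024]; [0, 0, 0, -1, -261/8, -1353/8, -33345/64, -167685/128]; [0, 0, 0, 0, -1, 1353/16, 33345/64, 503055/256]; [0, 0, 0, 0, 0, -1, -6669/32, -100611/64]; [0, 0, 0, 0, 0, 0, -1, 33537/64]; [0, 0, 0, 0, 0, 0, 0, -1]] (rows listed top to bottom)

image of 1: -1
image of x: -x + 3
image of x^2: -x^2 - (9/2)x + 9/4
image of x^3: -x^3 + (57/4)x^2 - (57/4)x + 57/16
image of x^4: -x^4 - (261/8)x^3 + (783/16)x^2 - (783/32)x + 261/64
image of x^5: -x^5 + (1353/16)x^4 - (1353/8)x^3 + (4059/32)x^2 - (1353/32)x + 1353/256
image of x^6: -x^6 - (6669/32)x^5 + (33345/64)x^4 - (33345/64)x^3 + (33345/128)x^2 - (33345/512)x + 6669/1024
image of x^7: -x^7 + (33537/64)x^6 - (100611/64)x^5 + (503055/256)x^4 - (167685/128)x^3 + (503055/1024)x^2 - (100611/1024)x + 33537/4096
each image's coordinates form column j of the matrix


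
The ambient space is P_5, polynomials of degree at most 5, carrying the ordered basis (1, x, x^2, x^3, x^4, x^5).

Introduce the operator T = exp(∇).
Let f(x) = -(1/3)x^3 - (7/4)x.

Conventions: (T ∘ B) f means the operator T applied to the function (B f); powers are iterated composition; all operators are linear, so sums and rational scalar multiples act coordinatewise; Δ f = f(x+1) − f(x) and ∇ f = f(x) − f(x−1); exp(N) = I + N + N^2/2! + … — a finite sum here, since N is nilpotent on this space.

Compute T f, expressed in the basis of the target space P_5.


order-1 term: -x^2 + x - 25/12
order-2 term: -x + 1
order-3 term: -1/3
the series for exp(∇) f terminates at order 3
exp(∇) f = -(1/3)x^3 - x^2 - (7/4)x - 17/12

the result is g(x) = -(1/3)x^3 - x^2 - (7/4)x - 17/12


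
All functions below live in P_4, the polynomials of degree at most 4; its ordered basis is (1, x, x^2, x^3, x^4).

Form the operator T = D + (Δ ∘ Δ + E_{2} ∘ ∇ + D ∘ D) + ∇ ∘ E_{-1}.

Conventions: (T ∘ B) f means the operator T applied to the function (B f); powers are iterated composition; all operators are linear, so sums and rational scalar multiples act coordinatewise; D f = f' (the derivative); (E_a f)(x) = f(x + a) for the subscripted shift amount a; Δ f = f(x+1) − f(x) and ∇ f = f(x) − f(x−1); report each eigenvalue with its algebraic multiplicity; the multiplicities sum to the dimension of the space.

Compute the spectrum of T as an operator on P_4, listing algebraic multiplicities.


λ = 0 (multiplicity 5)

image of 1: 0
image of x: 3
image of x^2: 6x + 4
image of x^3: 9x^2 + 12x + 20
image of x^4: 12x^3 + 24x^2 + 80x + 14
the matrix is upper triangular; its diagonal is (0, 0, 0, 0, 0)
for a triangular matrix the eigenvalues are the diagonal entries, with algebraic multiplicity their repetition count


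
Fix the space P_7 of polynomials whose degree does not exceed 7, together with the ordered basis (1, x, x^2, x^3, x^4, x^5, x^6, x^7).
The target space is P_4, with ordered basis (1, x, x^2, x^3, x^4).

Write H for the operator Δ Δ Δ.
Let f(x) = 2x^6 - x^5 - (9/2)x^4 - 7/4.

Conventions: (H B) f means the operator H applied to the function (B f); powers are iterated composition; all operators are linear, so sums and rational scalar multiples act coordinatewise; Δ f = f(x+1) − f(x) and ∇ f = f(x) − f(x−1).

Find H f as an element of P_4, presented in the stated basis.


Δ f = 12x^5 + 25x^4 + 12x^3 - 7x^2 - 11x - 7/2
Δ Δ f = 60x^4 + 220x^3 + 306x^2 + 182x + 31
Δ Δ Δ f = 240x^3 + 1020x^2 + 1512x + 768

the result is g(x) = 240x^3 + 1020x^2 + 1512x + 768


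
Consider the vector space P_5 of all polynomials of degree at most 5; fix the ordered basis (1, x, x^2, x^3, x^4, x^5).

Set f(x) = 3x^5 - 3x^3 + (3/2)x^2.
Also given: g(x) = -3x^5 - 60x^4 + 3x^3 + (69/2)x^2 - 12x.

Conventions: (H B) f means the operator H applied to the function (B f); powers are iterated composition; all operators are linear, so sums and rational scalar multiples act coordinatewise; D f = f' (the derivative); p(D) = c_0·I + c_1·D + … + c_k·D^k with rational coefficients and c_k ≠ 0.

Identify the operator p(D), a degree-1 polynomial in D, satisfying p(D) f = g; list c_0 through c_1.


D^0 f = 3x^5 - 3x^3 + (3/2)x^2
D^1 f = 15x^4 - 9x^2 + 3x
matching coefficients of g against c_0 f + c_1 Df + … from the top degree down determines the c_i
solution: c_0 = -1, c_1 = -4

p(D) = -I − 4·D, i.e. c_0 = -1, c_1 = -4


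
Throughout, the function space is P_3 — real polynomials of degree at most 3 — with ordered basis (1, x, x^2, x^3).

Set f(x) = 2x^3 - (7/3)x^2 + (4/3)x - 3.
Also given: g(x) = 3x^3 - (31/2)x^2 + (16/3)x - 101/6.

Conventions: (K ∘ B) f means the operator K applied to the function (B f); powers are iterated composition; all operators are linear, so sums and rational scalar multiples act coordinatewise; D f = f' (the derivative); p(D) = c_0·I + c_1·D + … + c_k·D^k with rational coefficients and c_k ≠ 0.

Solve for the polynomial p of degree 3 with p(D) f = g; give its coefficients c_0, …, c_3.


D^0 f = 2x^3 - (7/3)x^2 + (4/3)x - 3
D^1 f = 6x^2 - (14/3)x + 4/3
D^2 f = 12x - 14/3
D^3 f = 12
matching coefficients of g against c_0 f + c_1 Df + … from the top degree down determines the c_i
solution: c_0 = 3/2, c_1 = -2, c_2 = -1/2, c_3 = -1

c_0 = 3/2, c_1 = -2, c_2 = -1/2, c_3 = -1


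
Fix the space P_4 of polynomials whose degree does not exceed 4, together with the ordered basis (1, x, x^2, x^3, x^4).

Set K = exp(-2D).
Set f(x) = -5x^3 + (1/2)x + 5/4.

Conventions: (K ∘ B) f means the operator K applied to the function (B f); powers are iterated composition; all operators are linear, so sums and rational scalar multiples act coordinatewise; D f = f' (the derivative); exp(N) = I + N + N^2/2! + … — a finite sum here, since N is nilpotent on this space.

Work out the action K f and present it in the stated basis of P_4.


the image equals g(x) = -5x^3 + 30x^2 - (119/2)x + 161/4

order-1 term: 30x^2 - 1
order-2 term: -60x
order-3 term: 40
the series for exp(-2D) f terminates at order 3
exp(-2D) f = -5x^3 + 30x^2 - (119/2)x + 161/4
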